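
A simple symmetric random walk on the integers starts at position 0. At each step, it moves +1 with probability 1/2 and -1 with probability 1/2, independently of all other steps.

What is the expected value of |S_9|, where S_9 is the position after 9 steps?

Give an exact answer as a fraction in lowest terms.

Answer: 315/128

Derivation:
S_9 takes values m ≡ 1 (mod 2) with |m| ≤ 9; P(S_9=m) = C(9,(9+m)/2)/2^9.
Total paths: 2^9 = 512
Distribution: P(S=-9)=1/512, P(S=-7)=9/512, P(S=-5)=36/512, P(S=-3)=84/512, P(S=-1)=126/512, P(S=1)=126/512, P(S=3)=84/512, P(S=5)=36/512, P(S=7)=9/512, P(S=9)=1/512
E[|S_9|] = Σ_m |m|·P(S_9=m) = 1260/512 = 315/128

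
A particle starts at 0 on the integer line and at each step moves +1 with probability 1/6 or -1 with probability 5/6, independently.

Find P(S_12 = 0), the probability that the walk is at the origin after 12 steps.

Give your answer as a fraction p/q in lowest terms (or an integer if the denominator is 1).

To be at 0 after 12 steps: need exactly 6 steps of +1 and 6 of -1.
Number of such sequences: C(12,6) = 924
Each has probability (1/6)^6 · (5/6)^6 = 15625/2176782336
P = 924 · 15625/2176782336 = 1203125/181398528

Answer: 1203125/181398528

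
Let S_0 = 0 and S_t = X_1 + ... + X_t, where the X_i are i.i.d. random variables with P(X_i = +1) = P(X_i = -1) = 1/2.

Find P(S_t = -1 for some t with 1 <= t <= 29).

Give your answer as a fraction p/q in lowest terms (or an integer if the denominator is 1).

Answer: 57414019/67108864

Derivation:
Count via complement. Let g(t,s) = #length-t paths at position s with S_1..S_t all ≠ -1.
g(t,s) = g(t-1,s-1) + g(t-1,s+1) for s ≠ -1; g(t,-1) = 0.
t=0: g(0,0)=1
t=1: g(1,1)=1
t=2: g(2,0)=1 g(2,2)=1
t=3: g(3,1)=2 g(3,3)=1
t=4: g(4,0)=2 g(4,2)=3 g(4,4)=1
t=5: g(5,1)=5 g(5,3)=4 g(5,5)=1
t=6: g(6,0)=5 g(6,2)=9 g(6,4)=5 g(6,6)=1
t=7: g(7,1)=14 g(7,3)=14 g(7,5)=6 g(7,7)=1
t=8: g(8,0)=14 g(8,2)=28 g(8,4)=20 g(8,6)=7 g(8,8)=1
t=9: g(9,1)=42 g(9,3)=48 g(9,5)=27 g(9,7)=8 g(9,9)=1
t=10: g(10,0)=42 g(10,2)=90 g(10,4)=75 g(10,6)=35 g(10,8)=9 g(10,10)=1
t=11: g(11,1)=132 g(11,3)=165 g(11,5)=110 g(11,7)=44 g(11,9)=10 g(11,11)=1
t=12: g(12,0)=132 g(12,2)=297 g(12,4)=275 g(12,6)=154 g(12,8)=54 g(12,10)=11 g(12,12)=1
t=13: g(13,1)=429 g(13,3)=572 g(13,5)=429 g(13,7)=208 g(13,9)=65 g(13,11)=12 g(13,13)=1
t=14: g(14,0)=429 g(14,2)=1001 g(14,4)=1001 g(14,6)=637 g(14,8)=273 g(14,10)=77 g(14,12)=13 g(14,14)=1
t=15: g(15,1)=1430 g(15,3)=2002 g(15,5)=1638 g(15,7)=910 g(15,9)=350 g(15,11)=90 g(15,13)=14 g(15,15)=1
t=16: g(16,0)=1430 g(16,2)=3432 g(16,4)=3640 g(16,6)=2548 g(16,8)=1260 g(16,10)=440 g(16,12)=104 g(16,14)=15 g(16,16)=1
t=17: g(17,1)=4862 g(17,3)=7072 g(17,5)=6188 g(17,7)=3808 g(17,9)=1700 g(17,11)=544 g(17,13)=119 g(17,15)=16 g(17,17)=1
t=18: g(18,0)=4862 g(18,2)=11934 g(18,4)=13260 g(18,6)=9996 g(18,8)=5508 g(18,10)=2244 g(18,12)=663 g(18,14)=135 g(18,16)=17 g(18,18)=1
t=19: g(19,1)=16796 g(19,3)=25194 g(19,5)=23256 g(19,7)=15504 g(19,9)=7752 g(19,11)=2907 g(19,13)=798 g(19,15)=152 g(19,17)=18 g(19,19)=1
t=20: g(20,0)=16796 g(20,2)=41990 g(20,4)=48450 g(20,6)=38760 g(20,8)=23256 g(20,10)=10659 g(20,12)=3705 g(20,14)=950 g(20,16)=170 g(20,18)=19 g(20,20)=1
t=21: g(21,1)=58786 g(21,3)=90440 g(21,5)=87210 g(21,7)=62016 g(21,9)=33915 g(21,11)=14364 g(21,13)=4655 g(21,15)=1120 g(21,17)=189 g(21,19)=20 g(21,21)=1
t=22: g(22,0)=58786 g(22,2)=149226 g(22,4)=177650 g(22,6)=149226 g(22,8)=95931 g(22,10)=48279 g(22,12)=19019 g(22,14)=5775 g(22,16)=1309 g(22,18)=209 g(22,20)=21 g(22,22)=1
t=23: g(23,1)=208012 g(23,3)=326876 g(23,5)=326876 g(23,7)=245157 g(23,9)=144210 g(23,11)=67298 g(23,13)=24794 g(23,15)=7084 g(23,17)=1518 g(23,19)=230 g(23,21)=22 g(23,23)=1
t=24: g(24,0)=208012 g(24,2)=534888 g(24,4)=653752 g(24,6)=572033 g(24,8)=389367 g(24,10)=211508 g(24,12)=92092 g(24,14)=31878 g(24,16)=8602 g(24,18)=1748 g(24,20)=252 g(24,22)=23 g(24,24)=1
t=25: g(25,1)=742900 g(25,3)=1188640 g(25,5)=1225785 g(25,7)=961400 g(25,9)=600875 g(25,11)=303600 g(25,13)=123970 g(25,15)=40480 g(25,17)=10350 g(25,19)=2000 g(25,21)=275 g(25,23)=24 g(25,25)=1
t=26: g(26,0)=742900 g(26,2)=1931540 g(26,4)=2414425 g(26,6)=2187185 g(26,8)=1562275 g(26,10)=904475 g(26,12)=427570 g(26,14)=164450 g(26,16)=50830 g(26,18)=12350 g(26,20)=2275 g(26,22)=299 g(26,24)=25 g(26,26)=1
t=27: g(27,1)=2674440 g(27,3)=4345965 g(27,5)=4601610 g(27,7)=3749460 g(27,9)=2466750 g(27,11)=1332045 g(27,13)=592020 g(27,15)=215280 g(27,17)=63180 g(27,19)=14625 g(27,21)=2574 g(27,23)=324 g(27,25)=26 g(27,27)=1
t=28: g(28,0)=2674440 g(28,2)=7020405 g(28,4)=8947575 g(28,6)=8351070 g(28,8)=6216210 g(28,10)=3798795 g(28,12)=1924065 g(28,14)=807300 g(28,16)=278460 g(28,18)=77805 g(28,20)=17199 g(28,22)=2898 g(28,24)=350 g(28,26)=27 g(28,28)=1
t=29: g(29,1)=9694845 g(29,3)=15967980 g(29,5)=17298645 g(29,7)=14567280 g(29,9)=10015005 g(29,11)=5722860 g(29,13)=2731365 g(29,15)=1085760 g(29,17)=356265 g(29,19)=95004 g(29,21)=20097 g(29,23)=3248 g(29,25)=377 g(29,27)=28 g(29,29)=1
Paths never hitting -1: Σ_s g(29,s) = 77558760
Paths hitting -1: 2^29 - 77558760 = 459312152
P = 459312152/536870912 = 57414019/67108864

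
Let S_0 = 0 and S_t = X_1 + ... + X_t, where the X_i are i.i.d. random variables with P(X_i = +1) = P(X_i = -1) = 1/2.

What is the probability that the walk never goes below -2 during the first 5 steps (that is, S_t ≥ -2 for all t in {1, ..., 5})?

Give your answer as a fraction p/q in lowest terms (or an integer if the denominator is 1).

Let f(t,s) = #length-t paths at position s with S_1..S_t all ≥ -2.
f(t,s) = f(t-1,s-1) + f(t-1,s+1) for s ≥ -2; f(t,s) = 0 for s < -2.
t=0: f(0,0)=1
t=1: f(1,-1)=1 f(1,1)=1
t=2: f(2,-2)=1 f(2,0)=2 f(2,2)=1
t=3: f(3,-1)=3 f(3,1)=3 f(3,3)=1
t=4: f(4,-2)=3 f(4,0)=6 f(4,2)=4 f(4,4)=1
t=5: f(5,-1)=9 f(5,1)=10 f(5,3)=5 f(5,5)=1
Σ_s f(5,s) = 25
P = 25/32 = 25/32

Answer: 25/32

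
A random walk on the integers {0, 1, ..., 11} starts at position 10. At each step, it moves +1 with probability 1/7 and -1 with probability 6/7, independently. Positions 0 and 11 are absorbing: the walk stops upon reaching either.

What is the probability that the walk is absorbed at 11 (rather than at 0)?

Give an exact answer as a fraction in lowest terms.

Biased walk: p = 1/7, q = 6/7, r = q/p = 6
Gambler's ruin: P(hit 11 before 0 | start at 10) = (1 - r^a)/(1 - r^N)
r^10 = 60466176; r^11 = 362797056
P = (1 - 60466176) / (1 - 362797056) = -60466175 / -362797055 = 12093235/72559411

Answer: 12093235/72559411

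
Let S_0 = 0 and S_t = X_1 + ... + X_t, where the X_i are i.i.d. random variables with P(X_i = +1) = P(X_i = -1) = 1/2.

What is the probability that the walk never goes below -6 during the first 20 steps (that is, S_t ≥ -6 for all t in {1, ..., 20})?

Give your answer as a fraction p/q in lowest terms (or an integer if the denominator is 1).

Let f(t,s) = #length-t paths at position s with S_1..S_t all ≥ -6.
f(t,s) = f(t-1,s-1) + f(t-1,s+1) for s ≥ -6; f(t,s) = 0 for s < -6.
t=0: f(0,0)=1
t=1: f(1,-1)=1 f(1,1)=1
t=2: f(2,-2)=1 f(2,0)=2 f(2,2)=1
t=3: f(3,-3)=1 f(3,-1)=3 f(3,1)=3 f(3,3)=1
t=4: f(4,-4)=1 f(4,-2)=4 f(4,0)=6 f(4,2)=4 f(4,4)=1
t=5: f(5,-5)=1 f(5,-3)=5 f(5,-1)=10 f(5,1)=10 f(5,3)=5 f(5,5)=1
t=6: f(6,-6)=1 f(6,-4)=6 f(6,-2)=15 f(6,0)=20 f(6,2)=15 f(6,4)=6 f(6,6)=1
t=7: f(7,-5)=7 f(7,-3)=21 f(7,-1)=35 f(7,1)=35 f(7,3)=21 f(7,5)=7 f(7,7)=1
t=8: f(8,-6)=7 f(8,-4)=28 f(8,-2)=56 f(8,0)=70 f(8,2)=56 f(8,4)=28 f(8,6)=8 f(8,8)=1
t=9: f(9,-5)=35 f(9,-3)=84 f(9,-1)=126 f(9,1)=126 f(9,3)=84 f(9,5)=36 f(9,7)=9 f(9,9)=1
t=10: f(10,-6)=35 f(10,-4)=119 f(10,-2)=210 f(10,0)=252 f(10,2)=210 f(10,4)=120 f(10,6)=45 f(10,8)=10 f(10,10)=1
t=11: f(11,-5)=154 f(11,-3)=329 f(11,-1)=462 f(11,1)=462 f(11,3)=330 f(11,5)=165 f(11,7)=55 f(11,9)=11 f(11,11)=1
t=12: f(12,-6)=154 f(12,-4)=483 f(12,-2)=791 f(12,0)=924 f(12,2)=792 f(12,4)=495 f(12,6)=220 f(12,8)=66 f(12,10)=12 f(12,12)=1
t=13: f(13,-5)=637 f(13,-3)=1274 f(13,-1)=1715 f(13,1)=1716 f(13,3)=1287 f(13,5)=715 f(13,7)=286 f(13,9)=78 f(13,11)=13 f(13,13)=1
t=14: f(14,-6)=637 f(14,-4)=1911 f(14,-2)=2989 f(14,0)=3431 f(14,2)=3003 f(14,4)=2002 f(14,6)=1001 f(14,8)=364 f(14,10)=91 f(14,12)=14 f(14,14)=1
t=15: f(15,-5)=2548 f(15,-3)=4900 f(15,-1)=6420 f(15,1)=6434 f(15,3)=5005 f(15,5)=3003 f(15,7)=1365 f(15,9)=455 f(15,11)=105 f(15,13)=15 f(15,15)=1
t=16: f(16,-6)=2548 f(16,-4)=7448 f(16,-2)=11320 f(16,0)=12854 f(16,2)=11439 f(16,4)=8008 f(16,6)=4368 f(16,8)=1820 f(16,10)=560 f(16,12)=120 f(16,14)=16 f(16,16)=1
t=17: f(17,-5)=9996 f(17,-3)=18768 f(17,-1)=24174 f(17,1)=24293 f(17,3)=19447 f(17,5)=12376 f(17,7)=6188 f(17,9)=2380 f(17,11)=680 f(17,13)=136 f(17,15)=17 f(17,17)=1
t=18: f(18,-6)=9996 f(18,-4)=28764 f(18,-2)=42942 f(18,0)=48467 f(18,2)=43740 f(18,4)=31823 f(18,6)=18564 f(18,8)=8568 f(18,10)=3060 f(18,12)=816 f(18,14)=153 f(18,16)=18 f(18,18)=1
t=19: f(19,-5)=38760 f(19,-3)=71706 f(19,-1)=91409 f(19,1)=92207 f(19,3)=75563 f(19,5)=50387 f(19,7)=27132 f(19,9)=11628 f(19,11)=3876 f(19,13)=969 f(19,15)=171 f(19,17)=19 f(19,19)=1
t=20: f(20,-6)=38760 f(20,-4)=110466 f(20,-2)=163115 f(20,0)=183616 f(20,2)=167770 f(20,4)=125950 f(20,6)=77519 f(20,8)=38760 f(20,10)=15504 f(20,12)=4845 f(20,14)=1140 f(20,16)=190 f(20,18)=20 f(20,20)=1
Σ_s f(20,s) = 927656
P = 927656/1048576 = 115957/131072

Answer: 115957/131072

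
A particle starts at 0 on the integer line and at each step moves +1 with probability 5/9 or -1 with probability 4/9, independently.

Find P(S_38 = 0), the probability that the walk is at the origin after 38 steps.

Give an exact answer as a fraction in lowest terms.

Answer: 61770325557248000000000000000000000/608266787713357709119683992618861307

Derivation:
To be at 0 after 38 steps: need exactly 19 steps of +1 and 19 of -1.
Number of such sequences: C(38,19) = 35345263800
Each has probability (5/9)^19 · (4/9)^19 = 5242880000000000000000000/1824800363140073127359051977856583921
P = 35345263800 · 5242880000000000000000000/1824800363140073127359051977856583921 = 61770325557248000000000000000000000/608266787713357709119683992618861307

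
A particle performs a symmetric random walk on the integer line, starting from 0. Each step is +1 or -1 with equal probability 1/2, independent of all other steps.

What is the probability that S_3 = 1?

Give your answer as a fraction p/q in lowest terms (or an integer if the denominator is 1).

Answer: 3/8

Derivation:
To reach position 1 after 3 steps: need 2 steps of +1 and 1 of -1.
Favorable paths: C(3,2) = 3
Total paths: 2^3 = 8
P = 3/8 = 3/8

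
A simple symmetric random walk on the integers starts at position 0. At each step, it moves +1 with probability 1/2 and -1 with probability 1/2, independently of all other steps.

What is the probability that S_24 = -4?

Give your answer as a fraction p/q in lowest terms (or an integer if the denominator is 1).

To reach position -4 after 24 steps: need 10 steps of +1 and 14 of -1.
Favorable paths: C(24,10) = 1961256
Total paths: 2^24 = 16777216
P = 1961256/16777216 = 245157/2097152

Answer: 245157/2097152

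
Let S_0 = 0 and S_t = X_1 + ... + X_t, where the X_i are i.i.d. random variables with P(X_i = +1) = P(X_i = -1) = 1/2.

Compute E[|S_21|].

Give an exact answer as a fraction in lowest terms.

Answer: 969969/262144

Derivation:
S_21 takes values m ≡ 1 (mod 2) with |m| ≤ 21; P(S_21=m) = C(21,(21+m)/2)/2^21.
Total paths: 2^21 = 2097152
Distribution: P(S=-21)=1/2097152, P(S=-19)=21/2097152, P(S=-17)=210/2097152, P(S=-15)=1330/2097152, P(S=-13)=5985/2097152, P(S=-11)=20349/2097152, P(S=-9)=54264/2097152, P(S=-7)=116280/2097152, P(S=-5)=203490/2097152, P(S=-3)=293930/2097152, P(S=-1)=352716/2097152, P(S=1)=352716/2097152, P(S=3)=293930/2097152, P(S=5)=203490/2097152, P(S=7)=116280/2097152, P(S=9)=54264/2097152, P(S=11)=20349/2097152, P(S=13)=5985/2097152, P(S=15)=1330/2097152, P(S=17)=210/2097152, P(S=19)=21/2097152, P(S=21)=1/2097152
E[|S_21|] = Σ_m |m|·P(S_21=m) = 7759752/2097152 = 969969/262144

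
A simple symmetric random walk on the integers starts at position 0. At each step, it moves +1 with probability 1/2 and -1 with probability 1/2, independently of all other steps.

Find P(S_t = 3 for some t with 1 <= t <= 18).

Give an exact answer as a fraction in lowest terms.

Answer: 15751/32768

Derivation:
Count via complement. Let g(t,s) = #length-t paths at position s with S_1..S_t all ≠ 3.
g(t,s) = g(t-1,s-1) + g(t-1,s+1) for s ≠ 3; g(t,3) = 0.
t=0: g(0,0)=1
t=1: g(1,-1)=1 g(1,1)=1
t=2: g(2,-2)=1 g(2,0)=2 g(2,2)=1
t=3: g(3,-3)=1 g(3,-1)=3 g(3,1)=3
t=4: g(4,-4)=1 g(4,-2)=4 g(4,0)=6 g(4,2)=3
t=5: g(5,-5)=1 g(5,-3)=5 g(5,-1)=10 g(5,1)=9
t=6: g(6,-6)=1 g(6,-4)=6 g(6,-2)=15 g(6,0)=19 g(6,2)=9
t=7: g(7,-7)=1 g(7,-5)=7 g(7,-3)=21 g(7,-1)=34 g(7,1)=28
t=8: g(8,-8)=1 g(8,-6)=8 g(8,-4)=28 g(8,-2)=55 g(8,0)=62 g(8,2)=28
t=9: g(9,-9)=1 g(9,-7)=9 g(9,-5)=36 g(9,-3)=83 g(9,-1)=117 g(9,1)=90
t=10: g(10,-10)=1 g(10,-8)=10 g(10,-6)=45 g(10,-4)=119 g(10,-2)=200 g(10,0)=207 g(10,2)=90
t=11: g(11,-11)=1 g(11,-9)=11 g(11,-7)=55 g(11,-5)=164 g(11,-3)=319 g(11,-1)=407 g(11,1)=297
t=12: g(12,-12)=1 g(12,-10)=12 g(12,-8)=66 g(12,-6)=219 g(12,-4)=483 g(12,-2)=726 g(12,0)=704 g(12,2)=297
t=13: g(13,-13)=1 g(13,-11)=13 g(13,-9)=78 g(13,-7)=285 g(13,-5)=702 g(13,-3)=1209 g(13,-1)=1430 g(13,1)=1001
t=14: g(14,-14)=1 g(14,-12)=14 g(14,-10)=91 g(14,-8)=363 g(14,-6)=987 g(14,-4)=1911 g(14,-2)=2639 g(14,0)=2431 g(14,2)=1001
t=15: g(15,-15)=1 g(15,-13)=15 g(15,-11)=105 g(15,-9)=454 g(15,-7)=1350 g(15,-5)=2898 g(15,-3)=4550 g(15,-1)=5070 g(15,1)=3432
t=16: g(16,-16)=1 g(16,-14)=16 g(16,-12)=120 g(16,-10)=559 g(16,-8)=1804 g(16,-6)=4248 g(16,-4)=7448 g(16,-2)=9620 g(16,0)=8502 g(16,2)=3432
t=17: g(17,-17)=1 g(17,-15)=17 g(17,-13)=136 g(17,-11)=679 g(17,-9)=2363 g(17,-7)=6052 g(17,-5)=11696 g(17,-3)=17068 g(17,-1)=18122 g(17,1)=11934
t=18: g(18,-18)=1 g(18,-16)=18 g(18,-14)=153 g(18,-12)=815 g(18,-10)=3042 g(18,-8)=8415 g(18,-6)=17748 g(18,-4)=28764 g(18,-2)=35190 g(18,0)=30056 g(18,2)=11934
Paths never hitting 3: Σ_s g(18,s) = 136136
Paths hitting 3: 2^18 - 136136 = 126008
P = 126008/262144 = 15751/32768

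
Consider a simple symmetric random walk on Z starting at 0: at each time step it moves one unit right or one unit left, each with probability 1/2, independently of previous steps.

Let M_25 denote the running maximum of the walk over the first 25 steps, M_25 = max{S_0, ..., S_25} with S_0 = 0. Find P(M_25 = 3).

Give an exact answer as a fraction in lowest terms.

Let M_25 = max(S_0,...,S_25). Use the reflection principle: for j ≥ 1, #{paths with M_25 ≥ j} = #{S_25 ≥ j} + #{S_25 ≥ j+1}.
By reflection, #{M_25 ≥ 3} = #{S_25 ≥ 3} + #{S_25 ≥ 4} = 11576916 + 7119516 = 18696432.
#{M_25 ≥ 4} = #{S_25 ≥ 4} + #{S_25 ≥ 5} = 7119516 + 7119516 = 14239032.
#{M_25 = 3} = 18696432 - 14239032 = 4457400.
P(M_25 = 3) = 4457400/33554432 = 557175/4194304

Answer: 557175/4194304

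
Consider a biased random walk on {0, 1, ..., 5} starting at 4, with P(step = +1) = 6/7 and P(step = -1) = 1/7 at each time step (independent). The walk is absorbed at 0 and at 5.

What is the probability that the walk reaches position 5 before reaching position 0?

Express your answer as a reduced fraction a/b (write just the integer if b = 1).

Answer: 1554/1555

Derivation:
Biased walk: p = 6/7, q = 1/7, r = q/p = 1/6
Gambler's ruin: P(hit 5 before 0 | start at 4) = (1 - r^a)/(1 - r^N)
r^4 = 1/1296; r^5 = 1/7776
P = (1 - 1/1296) / (1 - 1/7776) = 1295/1296 / 7775/7776 = 1554/1555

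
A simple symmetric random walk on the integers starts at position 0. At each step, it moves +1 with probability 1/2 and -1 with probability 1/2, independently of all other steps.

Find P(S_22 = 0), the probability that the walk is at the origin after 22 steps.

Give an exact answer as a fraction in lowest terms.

To return to 0 after 22 steps: need exactly 11 steps of +1 and 11 of -1.
Favorable paths: C(22,11) = 705432
Total paths: 2^22 = 4194304
P = 705432/4194304 = 88179/524288

Answer: 88179/524288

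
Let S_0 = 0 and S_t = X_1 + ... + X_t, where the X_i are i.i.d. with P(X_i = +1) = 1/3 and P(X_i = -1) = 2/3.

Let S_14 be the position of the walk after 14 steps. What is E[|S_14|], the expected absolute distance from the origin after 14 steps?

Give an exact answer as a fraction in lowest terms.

Answer: 7949522/1594323

Derivation:
S_14 takes values m ≡ 0 (mod 2) with |m| ≤ 14; P(S_14=m) = C(14,(14+m)/2) · (1/3)^((14+m)/2) · (2/3)^((14-m)/2).
Distribution: P(S=-14)=16384/4782969, P(S=-12)=114688/4782969, P(S=-10)=372736/4782969, P(S=-8)=745472/4782969, P(S=-6)=1025024/4782969, P(S=-4)=1025024/4782969, P(S=-2)=256256/1594323, P(S=0)=146432/1594323, P(S=2)=64064/1594323, P(S=4)=64064/4782969, P(S=6)=16016/4782969, P(S=8)=2912/4782969, P(S=10)=364/4782969, P(S=12)=28/4782969, P(S=14)=1/4782969
E[|S_14|] = Σ_m |m|·P(S_14=m) = 7949522/1594323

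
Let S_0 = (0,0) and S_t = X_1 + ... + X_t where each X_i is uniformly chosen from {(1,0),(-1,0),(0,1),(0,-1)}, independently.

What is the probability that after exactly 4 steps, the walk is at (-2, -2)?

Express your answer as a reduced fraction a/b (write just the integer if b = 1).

Let h be the number of horizontal steps (so 4-h are vertical). To end at (-2,-2) need (h-2)/2 right-steps and ((4-h)-2)/2 up-steps.
Sum over h with 2 ≤ h ≤ 2, h ≡ 0 (mod 2), 4-h ≡ 0 (mod 2):
h=2: C(4,2)·C(2,0)·C(2,0) = 6·1·1 = 6
Total favorable: 6
Total paths: 4^4 = 256
P = 6/256 = 3/128

Answer: 3/128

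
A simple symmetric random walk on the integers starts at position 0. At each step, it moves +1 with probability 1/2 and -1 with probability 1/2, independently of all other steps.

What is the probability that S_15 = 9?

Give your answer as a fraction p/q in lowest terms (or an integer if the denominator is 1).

Answer: 455/32768

Derivation:
To reach position 9 after 15 steps: need 12 steps of +1 and 3 of -1.
Favorable paths: C(15,12) = 455
Total paths: 2^15 = 32768
P = 455/32768 = 455/32768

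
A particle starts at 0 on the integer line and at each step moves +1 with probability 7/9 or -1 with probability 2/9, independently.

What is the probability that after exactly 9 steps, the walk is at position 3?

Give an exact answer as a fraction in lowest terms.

Answer: 26353376/129140163

Derivation:
To reach position 3 after 9 steps: need 6 steps of +1 and 3 steps of -1.
Number of such sequences: C(9,6) = 84
Each has probability (7/9)^6 · (2/9)^3 = 941192/387420489
P = 84 · 941192/387420489 = 26353376/129140163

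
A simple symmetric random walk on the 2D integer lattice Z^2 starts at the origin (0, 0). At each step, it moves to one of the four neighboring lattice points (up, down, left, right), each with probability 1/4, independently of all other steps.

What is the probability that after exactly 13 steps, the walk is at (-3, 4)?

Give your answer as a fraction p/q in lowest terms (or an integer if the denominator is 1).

Answer: 61347/8388608

Derivation:
Let h be the number of horizontal steps (so 13-h are vertical). To end at (-3,4) need (h-3)/2 right-steps and ((13-h)+4)/2 up-steps.
Sum over h with 3 ≤ h ≤ 9, h ≡ 1 (mod 2), 13-h ≡ 0 (mod 2):
h=3: C(13,3)·C(3,0)·C(10,7) = 286·1·120 = 34320
h=5: C(13,5)·C(5,1)·C(8,6) = 1287·5·28 = 180180
h=7: C(13,7)·C(7,2)·C(6,5) = 1716·21·6 = 216216
h=9: C(13,9)·C(9,3)·C(4,4) = 715·84·1 = 60060
Total favorable: 490776
Total paths: 4^13 = 67108864
P = 490776/67108864 = 61347/8388608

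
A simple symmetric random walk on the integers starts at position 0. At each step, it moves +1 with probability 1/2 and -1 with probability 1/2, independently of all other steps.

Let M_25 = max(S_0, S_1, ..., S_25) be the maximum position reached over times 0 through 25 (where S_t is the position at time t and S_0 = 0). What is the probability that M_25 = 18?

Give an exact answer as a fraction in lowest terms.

Let M_25 = max(S_0,...,S_25). Use the reflection principle: for j ≥ 1, #{paths with M_25 ≥ j} = #{S_25 ≥ j} + #{S_25 ≥ j+1}.
By reflection, #{M_25 ≥ 18} = #{S_25 ≥ 18} + #{S_25 ≥ 19} = 2626 + 2626 = 5252.
#{M_25 ≥ 19} = #{S_25 ≥ 19} + #{S_25 ≥ 20} = 2626 + 326 = 2952.
#{M_25 = 18} = 5252 - 2952 = 2300.
P(M_25 = 18) = 2300/33554432 = 575/8388608

Answer: 575/8388608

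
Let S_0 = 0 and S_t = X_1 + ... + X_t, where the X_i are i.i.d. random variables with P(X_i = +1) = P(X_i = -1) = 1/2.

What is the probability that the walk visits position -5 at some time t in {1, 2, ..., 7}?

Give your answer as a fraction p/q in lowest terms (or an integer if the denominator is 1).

Count via complement. Let g(t,s) = #length-t paths at position s with S_1..S_t all ≠ -5.
g(t,s) = g(t-1,s-1) + g(t-1,s+1) for s ≠ -5; g(t,-5) = 0.
t=0: g(0,0)=1
t=1: g(1,-1)=1 g(1,1)=1
t=2: g(2,-2)=1 g(2,0)=2 g(2,2)=1
t=3: g(3,-3)=1 g(3,-1)=3 g(3,1)=3 g(3,3)=1
t=4: g(4,-4)=1 g(4,-2)=4 g(4,0)=6 g(4,2)=4 g(4,4)=1
t=5: g(5,-3)=5 g(5,-1)=10 g(5,1)=10 g(5,3)=5 g(5,5)=1
t=6: g(6,-4)=5 g(6,-2)=15 g(6,0)=20 g(6,2)=15 g(6,4)=6 g(6,6)=1
t=7: g(7,-3)=20 g(7,-1)=35 g(7,1)=35 g(7,3)=21 g(7,5)=7 g(7,7)=1
Paths never hitting -5: Σ_s g(7,s) = 119
Paths hitting -5: 2^7 - 119 = 9
P = 9/128 = 9/128

Answer: 9/128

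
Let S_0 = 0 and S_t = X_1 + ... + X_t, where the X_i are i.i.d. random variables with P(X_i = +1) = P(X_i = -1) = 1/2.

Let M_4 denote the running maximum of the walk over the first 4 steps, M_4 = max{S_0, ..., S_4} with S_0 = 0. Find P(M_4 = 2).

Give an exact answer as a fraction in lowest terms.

Answer: 1/4

Derivation:
Let M_4 = max(S_0,...,S_4). Use the reflection principle: for j ≥ 1, #{paths with M_4 ≥ j} = #{S_4 ≥ j} + #{S_4 ≥ j+1}.
By reflection, #{M_4 ≥ 2} = #{S_4 ≥ 2} + #{S_4 ≥ 3} = 5 + 1 = 6.
#{M_4 ≥ 3} = #{S_4 ≥ 3} + #{S_4 ≥ 4} = 1 + 1 = 2.
#{M_4 = 2} = 6 - 2 = 4.
P(M_4 = 2) = 4/16 = 1/4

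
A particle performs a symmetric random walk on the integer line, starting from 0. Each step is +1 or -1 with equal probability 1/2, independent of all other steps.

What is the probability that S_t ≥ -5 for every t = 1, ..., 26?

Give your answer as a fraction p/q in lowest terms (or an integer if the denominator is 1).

Let f(t,s) = #length-t paths at position s with S_1..S_t all ≥ -5.
f(t,s) = f(t-1,s-1) + f(t-1,s+1) for s ≥ -5; f(t,s) = 0 for s < -5.
t=0: f(0,0)=1
t=1: f(1,-1)=1 f(1,1)=1
t=2: f(2,-2)=1 f(2,0)=2 f(2,2)=1
t=3: f(3,-3)=1 f(3,-1)=3 f(3,1)=3 f(3,3)=1
t=4: f(4,-4)=1 f(4,-2)=4 f(4,0)=6 f(4,2)=4 f(4,4)=1
t=5: f(5,-5)=1 f(5,-3)=5 f(5,-1)=10 f(5,1)=10 f(5,3)=5 f(5,5)=1
t=6: f(6,-4)=6 f(6,-2)=15 f(6,0)=20 f(6,2)=15 f(6,4)=6 f(6,6)=1
t=7: f(7,-5)=6 f(7,-3)=21 f(7,-1)=35 f(7,1)=35 f(7,3)=21 f(7,5)=7 f(7,7)=1
t=8: f(8,-4)=27 f(8,-2)=56 f(8,0)=70 f(8,2)=56 f(8,4)=28 f(8,6)=8 f(8,8)=1
t=9: f(9,-5)=27 f(9,-3)=83 f(9,-1)=126 f(9,1)=126 f(9,3)=84 f(9,5)=36 f(9,7)=9 f(9,9)=1
t=10: f(10,-4)=110 f(10,-2)=209 f(10,0)=252 f(10,2)=210 f(10,4)=120 f(10,6)=45 f(10,8)=10 f(10,10)=1
t=11: f(11,-5)=110 f(11,-3)=319 f(11,-1)=461 f(11,1)=462 f(11,3)=330 f(11,5)=165 f(11,7)=55 f(11,9)=11 f(11,11)=1
t=12: f(12,-4)=429 f(12,-2)=780 f(12,0)=923 f(12,2)=792 f(12,4)=495 f(12,6)=220 f(12,8)=66 f(12,10)=12 f(12,12)=1
t=13: f(13,-5)=429 f(13,-3)=1209 f(13,-1)=1703 f(13,1)=1715 f(13,3)=1287 f(13,5)=715 f(13,7)=286 f(13,9)=78 f(13,11)=13 f(13,13)=1
t=14: f(14,-4)=1638 f(14,-2)=2912 f(14,0)=3418 f(14,2)=3002 f(14,4)=2002 f(14,6)=1001 f(14,8)=364 f(14,10)=91 f(14,12)=14 f(14,14)=1
t=15: f(15,-5)=1638 f(15,-3)=4550 f(15,-1)=6330 f(15,1)=6420 f(15,3)=5004 f(15,5)=3003 f(15,7)=1365 f(15,9)=455 f(15,11)=105 f(15,13)=15 f(15,15)=1
t=16: f(16,-4)=6188 f(16,-2)=10880 f(16,0)=12750 f(16,2)=11424 f(16,4)=8007 f(16,6)=4368 f(16,8)=1820 f(16,10)=560 f(16,12)=120 f(16,14)=16 f(16,16)=1
t=17: f(17,-5)=6188 f(17,-3)=17068 f(17,-1)=23630 f(17,1)=24174 f(17,3)=19431 f(17,5)=12375 f(17,7)=6188 f(17,9)=2380 f(17,11)=680 f(17,13)=136 f(17,15)=17 f(17,17)=1
t=18: f(18,-4)=23256 f(18,-2)=40698 f(18,0)=47804 f(18,2)=43605 f(18,4)=31806 f(18,6)=18563 f(18,8)=8568 f(18,10)=3060 f(18,12)=816 f(18,14)=153 f(18,16)=18 f(18,18)=1
t=19: f(19,-5)=23256 f(19,-3)=63954 f(19,-1)=88502 f(19,1)=91409 f(19,3)=75411 f(19,5)=50369 f(19,7)=27131 f(19,9)=11628 f(19,11)=3876 f(19,13)=969 f(19,15)=171 f(19,17)=19 f(19,19)=1
t=20: f(20,-4)=87210 f(20,-2)=152456 f(20,0)=179911 f(20,2)=166820 f(20,4)=125780 f(20,6)=77500 f(20,8)=38759 f(20,10)=15504 f(20,12)=4845 f(20,14)=1140 f(20,16)=190 f(20,18)=20 f(20,20)=1
t=21: f(21,-5)=87210 f(21,-3)=239666 f(21,-1)=332367 f(21,1)=346731 f(21,3)=292600 f(21,5)=203280 f(21,7)=116259 f(21,9)=54263 f(21,11)=20349 f(21,13)=5985 f(21,15)=1330 f(21,17)=210 f(21,19)=21 f(21,21)=1
t=22: f(22,-4)=326876 f(22,-2)=572033 f(22,0)=679098 f(22,2)=639331 f(22,4)=495880 f(22,6)=319539 f(22,8)=170522 f(22,10)=74612 f(22,12)=26334 f(22,14)=7315 f(22,16)=1540 f(22,18)=231 f(22,20)=22 f(22,22)=1
t=23: f(23,-5)=326876 f(23,-3)=898909 f(23,-1)=1251131 f(23,1)=1318429 f(23,3)=1135211 f(23,5)=815419 f(23,7)=490061 f(23,9)=245134 f(23,11)=100946 f(23,13)=33649 f(23,15)=8855 f(23,17)=1771 f(23,19)=253 f(23,21)=23 f(23,23)=1
t=24: f(24,-4)=1225785 f(24,-2)=2150040 f(24,0)=2569560 f(24,2)=2453640 f(24,4)=1950630 f(24,6)=1305480 f(24,8)=735195 f(24,10)=346080 f(24,12)=134595 f(24,14)=42504 f(24,16)=10626 f(24,18)=2024 f(24,20)=276 f(24,22)=24 f(24,24)=1
t=25: f(25,-5)=1225785 f(25,-3)=3375825 f(25,-1)=4719600 f(25,1)=5023200 f(25,3)=4404270 f(25,5)=3256110 f(25,7)=2040675 f(25,9)=1081275 f(25,11)=480675 f(25,13)=177099 f(25,15)=53130 f(25,17)=12650 f(25,19)=2300 f(25,21)=300 f(25,23)=25 f(25,25)=1
t=26: f(26,-4)=4601610 f(26,-2)=8095425 f(26,0)=9742800 f(26,2)=9427470 f(26,4)=7660380 f(26,6)=5296785 f(26,8)=3121950 f(26,10)=1561950 f(26,12)=657774 f(26,14)=230229 f(26,16)=65780 f(26,18)=14950 f(26,20)=2600 f(26,22)=325 f(26,24)=26 f(26,26)=1
Σ_s f(26,s) = 50480055
P = 50480055/67108864 = 50480055/67108864

Answer: 50480055/67108864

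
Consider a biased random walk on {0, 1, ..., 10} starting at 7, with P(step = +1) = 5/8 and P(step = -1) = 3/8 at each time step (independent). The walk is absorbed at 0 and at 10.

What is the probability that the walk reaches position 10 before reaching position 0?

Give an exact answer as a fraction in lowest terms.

Biased walk: p = 5/8, q = 3/8, r = q/p = 3/5
Gambler's ruin: P(hit 10 before 0 | start at 7) = (1 - r^a)/(1 - r^N)
r^7 = 2187/78125; r^10 = 59049/9765625
P = (1 - 2187/78125) / (1 - 59049/9765625) = 75938/78125 / 9706576/9765625 = 4746125/4853288

Answer: 4746125/4853288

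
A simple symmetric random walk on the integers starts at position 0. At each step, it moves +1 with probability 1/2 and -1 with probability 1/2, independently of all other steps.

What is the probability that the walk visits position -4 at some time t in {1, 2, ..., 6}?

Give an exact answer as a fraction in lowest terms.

Count via complement. Let g(t,s) = #length-t paths at position s with S_1..S_t all ≠ -4.
g(t,s) = g(t-1,s-1) + g(t-1,s+1) for s ≠ -4; g(t,-4) = 0.
t=0: g(0,0)=1
t=1: g(1,-1)=1 g(1,1)=1
t=2: g(2,-2)=1 g(2,0)=2 g(2,2)=1
t=3: g(3,-3)=1 g(3,-1)=3 g(3,1)=3 g(3,3)=1
t=4: g(4,-2)=4 g(4,0)=6 g(4,2)=4 g(4,4)=1
t=5: g(5,-3)=4 g(5,-1)=10 g(5,1)=10 g(5,3)=5 g(5,5)=1
t=6: g(6,-2)=14 g(6,0)=20 g(6,2)=15 g(6,4)=6 g(6,6)=1
Paths never hitting -4: Σ_s g(6,s) = 56
Paths hitting -4: 2^6 - 56 = 8
P = 8/64 = 1/8

Answer: 1/8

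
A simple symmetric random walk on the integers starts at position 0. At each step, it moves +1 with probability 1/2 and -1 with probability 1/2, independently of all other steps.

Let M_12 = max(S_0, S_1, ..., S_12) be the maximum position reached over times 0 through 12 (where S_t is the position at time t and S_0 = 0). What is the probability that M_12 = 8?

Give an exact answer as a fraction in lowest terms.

Let M_12 = max(S_0,...,S_12). Use the reflection principle: for j ≥ 1, #{paths with M_12 ≥ j} = #{S_12 ≥ j} + #{S_12 ≥ j+1}.
By reflection, #{M_12 ≥ 8} = #{S_12 ≥ 8} + #{S_12 ≥ 9} = 79 + 13 = 92.
#{M_12 ≥ 9} = #{S_12 ≥ 9} + #{S_12 ≥ 10} = 13 + 13 = 26.
#{M_12 = 8} = 92 - 26 = 66.
P(M_12 = 8) = 66/4096 = 33/2048

Answer: 33/2048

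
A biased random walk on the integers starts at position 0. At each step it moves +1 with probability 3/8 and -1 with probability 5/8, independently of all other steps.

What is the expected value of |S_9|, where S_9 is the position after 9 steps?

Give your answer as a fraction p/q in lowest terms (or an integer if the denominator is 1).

S_9 takes values m ≡ 1 (mod 2) with |m| ≤ 9; P(S_9=m) = C(9,(9+m)/2) · (3/8)^((9+m)/2) · (5/8)^((9-m)/2).
Distribution: P(S=-9)=1953125/134217728, P(S=-7)=10546875/134217728, P(S=-5)=6328125/33554432, P(S=-3)=8859375/33554432, P(S=-1)=15946875/67108864, P(S=1)=9568125/67108864, P(S=3)=1913625/33554432, P(S=5)=492075/33554432, P(S=7)=295245/134217728, P(S=9)=19683/134217728
E[|S_9|] = Σ_m |m|·P(S_9=m) = 25647507/8388608

Answer: 25647507/8388608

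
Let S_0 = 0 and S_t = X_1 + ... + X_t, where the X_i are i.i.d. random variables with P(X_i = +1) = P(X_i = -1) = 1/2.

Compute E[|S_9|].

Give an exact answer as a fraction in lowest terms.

S_9 takes values m ≡ 1 (mod 2) with |m| ≤ 9; P(S_9=m) = C(9,(9+m)/2)/2^9.
Total paths: 2^9 = 512
Distribution: P(S=-9)=1/512, P(S=-7)=9/512, P(S=-5)=36/512, P(S=-3)=84/512, P(S=-1)=126/512, P(S=1)=126/512, P(S=3)=84/512, P(S=5)=36/512, P(S=7)=9/512, P(S=9)=1/512
E[|S_9|] = Σ_m |m|·P(S_9=m) = 1260/512 = 315/128

Answer: 315/128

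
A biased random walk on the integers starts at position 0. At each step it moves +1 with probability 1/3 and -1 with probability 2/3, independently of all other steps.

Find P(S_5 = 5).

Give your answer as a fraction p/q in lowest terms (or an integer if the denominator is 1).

To reach position 5 after 5 steps: need 5 steps of +1 and 0 steps of -1.
Number of such sequences: C(5,5) = 1
Each has probability (1/3)^5 · (2/3)^0 = 1/243
P = 1 · 1/243 = 1/243

Answer: 1/243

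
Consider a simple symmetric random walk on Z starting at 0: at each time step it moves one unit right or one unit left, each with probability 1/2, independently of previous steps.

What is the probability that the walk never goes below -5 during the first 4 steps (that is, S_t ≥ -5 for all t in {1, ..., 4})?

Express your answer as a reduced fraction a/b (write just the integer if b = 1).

Answer: 1

Derivation:
Let f(t,s) = #length-t paths at position s with S_1..S_t all ≥ -5.
f(t,s) = f(t-1,s-1) + f(t-1,s+1) for s ≥ -5; f(t,s) = 0 for s < -5.
t=0: f(0,0)=1
t=1: f(1,-1)=1 f(1,1)=1
t=2: f(2,-2)=1 f(2,0)=2 f(2,2)=1
t=3: f(3,-3)=1 f(3,-1)=3 f(3,1)=3 f(3,3)=1
t=4: f(4,-4)=1 f(4,-2)=4 f(4,0)=6 f(4,2)=4 f(4,4)=1
Σ_s f(4,s) = 16
P = 16/16 = 1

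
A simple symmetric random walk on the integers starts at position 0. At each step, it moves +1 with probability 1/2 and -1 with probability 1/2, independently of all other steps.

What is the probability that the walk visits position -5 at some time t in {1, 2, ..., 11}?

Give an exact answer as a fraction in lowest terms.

Answer: 299/2048

Derivation:
Count via complement. Let g(t,s) = #length-t paths at position s with S_1..S_t all ≠ -5.
g(t,s) = g(t-1,s-1) + g(t-1,s+1) for s ≠ -5; g(t,-5) = 0.
t=0: g(0,0)=1
t=1: g(1,-1)=1 g(1,1)=1
t=2: g(2,-2)=1 g(2,0)=2 g(2,2)=1
t=3: g(3,-3)=1 g(3,-1)=3 g(3,1)=3 g(3,3)=1
t=4: g(4,-4)=1 g(4,-2)=4 g(4,0)=6 g(4,2)=4 g(4,4)=1
t=5: g(5,-3)=5 g(5,-1)=10 g(5,1)=10 g(5,3)=5 g(5,5)=1
t=6: g(6,-4)=5 g(6,-2)=15 g(6,0)=20 g(6,2)=15 g(6,4)=6 g(6,6)=1
t=7: g(7,-3)=20 g(7,-1)=35 g(7,1)=35 g(7,3)=21 g(7,5)=7 g(7,7)=1
t=8: g(8,-4)=20 g(8,-2)=55 g(8,0)=70 g(8,2)=56 g(8,4)=28 g(8,6)=8 g(8,8)=1
t=9: g(9,-3)=75 g(9,-1)=125 g(9,1)=126 g(9,3)=84 g(9,5)=36 g(9,7)=9 g(9,9)=1
t=10: g(10,-4)=75 g(10,-2)=200 g(10,0)=251 g(10,2)=210 g(10,4)=120 g(10,6)=45 g(10,8)=10 g(10,10)=1
t=11: g(11,-3)=275 g(11,-1)=451 g(11,1)=461 g(11,3)=330 g(11,5)=165 g(11,7)=55 g(11,9)=11 g(11,11)=1
Paths never hitting -5: Σ_s g(11,s) = 1749
Paths hitting -5: 2^11 - 1749 = 299
P = 299/2048 = 299/2048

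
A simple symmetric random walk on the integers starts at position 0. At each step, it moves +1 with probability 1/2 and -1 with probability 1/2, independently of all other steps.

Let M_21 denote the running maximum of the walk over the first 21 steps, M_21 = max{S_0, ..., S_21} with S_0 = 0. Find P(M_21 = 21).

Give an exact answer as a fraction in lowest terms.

Answer: 1/2097152

Derivation:
Let M_21 = max(S_0,...,S_21). Use the reflection principle: for j ≥ 1, #{paths with M_21 ≥ j} = #{S_21 ≥ j} + #{S_21 ≥ j+1}.
By reflection, #{M_21 ≥ 21} = #{S_21 ≥ 21} + #{S_21 ≥ 22} = 1 + 0 = 1.
#{M_21 ≥ 22} = #{S_21 ≥ 22} + #{S_21 ≥ 23} = 0 + 0 = 0.
#{M_21 = 21} = 1 - 0 = 1.
P(M_21 = 21) = 1/2097152 = 1/2097152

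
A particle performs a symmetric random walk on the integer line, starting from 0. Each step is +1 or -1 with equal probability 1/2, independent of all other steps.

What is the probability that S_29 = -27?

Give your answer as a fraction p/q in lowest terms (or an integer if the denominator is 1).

Answer: 29/536870912

Derivation:
To reach position -27 after 29 steps: need 1 step of +1 and 28 of -1.
Favorable paths: C(29,1) = 29
Total paths: 2^29 = 536870912
P = 29/536870912 = 29/536870912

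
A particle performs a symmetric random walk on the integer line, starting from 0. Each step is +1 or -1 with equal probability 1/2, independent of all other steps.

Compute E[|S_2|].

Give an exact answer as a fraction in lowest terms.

Answer: 1

Derivation:
S_2 takes values m ≡ 0 (mod 2) with |m| ≤ 2; P(S_2=m) = C(2,(2+m)/2)/2^2.
Total paths: 2^2 = 4
Distribution: P(S=-2)=1/4, P(S=0)=2/4, P(S=2)=1/4
E[|S_2|] = Σ_m |m|·P(S_2=m) = 4/4 = 1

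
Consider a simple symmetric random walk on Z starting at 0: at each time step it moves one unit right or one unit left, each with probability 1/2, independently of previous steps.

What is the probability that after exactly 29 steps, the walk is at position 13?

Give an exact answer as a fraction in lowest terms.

To reach position 13 after 29 steps: need 21 steps of +1 and 8 of -1.
Favorable paths: C(29,21) = 4292145
Total paths: 2^29 = 536870912
P = 4292145/536870912 = 4292145/536870912

Answer: 4292145/536870912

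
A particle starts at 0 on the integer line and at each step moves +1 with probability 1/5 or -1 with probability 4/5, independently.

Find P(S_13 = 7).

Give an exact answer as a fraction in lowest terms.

Answer: 18304/1220703125

Derivation:
To reach position 7 after 13 steps: need 10 steps of +1 and 3 steps of -1.
Number of such sequences: C(13,10) = 286
Each has probability (1/5)^10 · (4/5)^3 = 64/1220703125
P = 286 · 64/1220703125 = 18304/1220703125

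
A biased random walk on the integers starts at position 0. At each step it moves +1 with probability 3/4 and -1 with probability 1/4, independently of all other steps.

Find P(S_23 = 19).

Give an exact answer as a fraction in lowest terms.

To reach position 19 after 23 steps: need 21 steps of +1 and 2 steps of -1.
Number of such sequences: C(23,21) = 253
Each has probability (3/4)^21 · (1/4)^2 = 10460353203/70368744177664
P = 253 · 10460353203/70368744177664 = 2646469360359/70368744177664

Answer: 2646469360359/70368744177664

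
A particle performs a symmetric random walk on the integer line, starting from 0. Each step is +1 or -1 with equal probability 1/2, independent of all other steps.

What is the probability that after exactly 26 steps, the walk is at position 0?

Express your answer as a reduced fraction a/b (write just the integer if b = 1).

Answer: 1300075/8388608

Derivation:
To return to 0 after 26 steps: need exactly 13 steps of +1 and 13 of -1.
Favorable paths: C(26,13) = 10400600
Total paths: 2^26 = 67108864
P = 10400600/67108864 = 1300075/8388608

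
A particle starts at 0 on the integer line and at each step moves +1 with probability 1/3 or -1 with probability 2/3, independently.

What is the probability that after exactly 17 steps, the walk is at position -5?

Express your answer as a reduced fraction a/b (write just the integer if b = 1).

Answer: 25346048/129140163

Derivation:
To reach position -5 after 17 steps: need 6 steps of +1 and 11 steps of -1.
Number of such sequences: C(17,6) = 12376
Each has probability (1/3)^6 · (2/3)^11 = 2048/129140163
P = 12376 · 2048/129140163 = 25346048/129140163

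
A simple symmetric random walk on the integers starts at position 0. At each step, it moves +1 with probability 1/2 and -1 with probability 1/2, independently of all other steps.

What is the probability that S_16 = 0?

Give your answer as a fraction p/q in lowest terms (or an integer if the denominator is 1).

To return to 0 after 16 steps: need exactly 8 steps of +1 and 8 of -1.
Favorable paths: C(16,8) = 12870
Total paths: 2^16 = 65536
P = 12870/65536 = 6435/32768

Answer: 6435/32768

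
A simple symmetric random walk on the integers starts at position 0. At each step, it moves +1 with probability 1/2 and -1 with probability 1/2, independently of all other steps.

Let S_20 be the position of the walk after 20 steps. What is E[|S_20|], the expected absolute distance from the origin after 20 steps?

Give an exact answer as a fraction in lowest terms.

S_20 takes values m ≡ 0 (mod 2) with |m| ≤ 20; P(S_20=m) = C(20,(20+m)/2)/2^20.
Total paths: 2^20 = 1048576
Distribution: P(S=-20)=1/1048576, P(S=-18)=20/1048576, P(S=-16)=190/1048576, P(S=-14)=1140/1048576, P(S=-12)=4845/1048576, P(S=-10)=15504/1048576, P(S=-8)=38760/1048576, P(S=-6)=77520/1048576, P(S=-4)=125970/1048576, P(S=-2)=167960/1048576, P(S=0)=184756/1048576, P(S=2)=167960/1048576, P(S=4)=125970/1048576, P(S=6)=77520/1048576, P(S=8)=38760/1048576, P(S=10)=15504/1048576, P(S=12)=4845/1048576, P(S=14)=1140/1048576, P(S=16)=190/1048576, P(S=18)=20/1048576, P(S=20)=1/1048576
E[|S_20|] = Σ_m |m|·P(S_20=m) = 3695120/1048576 = 230945/65536

Answer: 230945/65536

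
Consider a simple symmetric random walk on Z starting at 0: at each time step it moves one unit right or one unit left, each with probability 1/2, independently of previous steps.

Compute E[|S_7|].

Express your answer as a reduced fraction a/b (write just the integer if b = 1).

Answer: 35/16

Derivation:
S_7 takes values m ≡ 1 (mod 2) with |m| ≤ 7; P(S_7=m) = C(7,(7+m)/2)/2^7.
Total paths: 2^7 = 128
Distribution: P(S=-7)=1/128, P(S=-5)=7/128, P(S=-3)=21/128, P(S=-1)=35/128, P(S=1)=35/128, P(S=3)=21/128, P(S=5)=7/128, P(S=7)=1/128
E[|S_7|] = Σ_m |m|·P(S_7=m) = 280/128 = 35/16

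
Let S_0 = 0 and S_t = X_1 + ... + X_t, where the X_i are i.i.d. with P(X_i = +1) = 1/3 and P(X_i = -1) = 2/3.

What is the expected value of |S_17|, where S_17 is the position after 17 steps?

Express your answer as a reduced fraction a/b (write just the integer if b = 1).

S_17 takes values m ≡ 1 (mod 2) with |m| ≤ 17; P(S_17=m) = C(17,(17+m)/2) · (1/3)^((17+m)/2) · (2/3)^((17-m)/2).
Distribution: P(S=-17)=131072/129140163, P(S=-15)=1114112/129140163, P(S=-13)=4456448/129140163, P(S=-11)=11141120/129140163, P(S=-9)=19496960/129140163, P(S=-7)=25346048/129140163, P(S=-5)=25346048/129140163, P(S=-3)=19914752/129140163, P(S=-1)=12446720/129140163, P(S=1)=6223360/129140163, P(S=3)=2489344/129140163, P(S=5)=792064/129140163, P(S=7)=198016/129140163, P(S=9)=38080/129140163, P(S=11)=5440/129140163, P(S=13)=544/129140163, P(S=15)=34/129140163, P(S=17)=1/129140163
E[|S_17|] = Σ_m |m|·P(S_17=m) = 85632247/14348907

Answer: 85632247/14348907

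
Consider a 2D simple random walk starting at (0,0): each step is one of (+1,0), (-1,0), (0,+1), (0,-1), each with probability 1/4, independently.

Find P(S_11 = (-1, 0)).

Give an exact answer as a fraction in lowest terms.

Let h be the number of horizontal steps (so 11-h are vertical). To end at (-1,0) need (h-1)/2 right-steps and ((11-h)+0)/2 up-steps.
Sum over h with 1 ≤ h ≤ 11, h ≡ 1 (mod 2), 11-h ≡ 0 (mod 2):
h=1: C(11,1)·C(1,0)·C(10,5) = 11·1·252 = 2772
h=3: C(11,3)·C(3,1)·C(8,4) = 165·3·70 = 34650
h=5: C(11,5)·C(5,2)·C(6,3) = 462·10·20 = 92400
h=7: C(11,7)·C(7,3)·C(4,2) = 330·35·6 = 69300
h=9: C(11,9)·C(9,4)·C(2,1) = 55·126·2 = 13860
h=11: C(11,11)·C(11,5)·C(0,0) = 1·462·1 = 462
Total favorable: 213444
Total paths: 4^11 = 4194304
P = 213444/4194304 = 53361/1048576

Answer: 53361/1048576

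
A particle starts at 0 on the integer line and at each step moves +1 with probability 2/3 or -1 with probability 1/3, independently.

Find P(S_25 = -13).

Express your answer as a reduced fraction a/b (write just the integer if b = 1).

Answer: 11334400/847288609443

Derivation:
To reach position -13 after 25 steps: need 6 steps of +1 and 19 steps of -1.
Number of such sequences: C(25,6) = 177100
Each has probability (2/3)^6 · (1/3)^19 = 64/847288609443
P = 177100 · 64/847288609443 = 11334400/847288609443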